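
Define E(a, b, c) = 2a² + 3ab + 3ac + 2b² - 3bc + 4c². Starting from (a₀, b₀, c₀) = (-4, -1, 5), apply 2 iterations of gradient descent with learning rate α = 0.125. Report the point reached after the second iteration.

∇E = (4a + 3b + 3c, 3a + 4b - 3c, 3a - 3b + 8c)
(a₁, b₁, c₁) = (-4, -1, 5) − 0.125·(-4, -31, 31) = (-3.5, 2.875, 1.125)
(a₂, b₂, c₂) = (-3.5, 2.875, 1.125) − 0.125·(-2, -2.375, -10.125) = (-3.25, 3.171875, 2.390625)

(-3.25, 3.171875, 2.390625)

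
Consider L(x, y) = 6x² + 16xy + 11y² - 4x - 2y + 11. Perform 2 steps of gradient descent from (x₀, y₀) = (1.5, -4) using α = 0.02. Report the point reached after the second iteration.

∇L = (12x + 16y - 4, 16x + 22y - 2)
Step 1: at (1.5, -4), ∇L = (-50, -66) → (1.5, -4) − 0.02·(-50, -66) = (2.5, -2.68)
Step 2: at (2.5, -2.68), ∇L = (-16.88, -20.96) → (2.5, -2.68) − 0.02·(-16.88, -20.96) = (2.8376, -2.2608)

(2.8376, -2.2608)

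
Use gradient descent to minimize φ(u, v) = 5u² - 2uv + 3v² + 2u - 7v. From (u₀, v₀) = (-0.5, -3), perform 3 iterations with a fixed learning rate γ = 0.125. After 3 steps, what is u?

-0.078125

∇φ = (10u - 2v + 2, -2u + 6v - 7)
(u₁, v₁) = (-0.5, -3) − 0.125·(3, -24) = (-0.875, 0)
(u₂, v₂) = (-0.875, 0) − 0.125·(-6.75, -5.25) = (-0.03125, 0.65625)
(u₃, v₃) = (-0.03125, 0.65625) − 0.125·(0.375, -3) = (-0.078125, 1.03125)
u = -0.078125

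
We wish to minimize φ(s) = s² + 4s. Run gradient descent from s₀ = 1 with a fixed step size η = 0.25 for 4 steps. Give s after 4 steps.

-1.8125

φ′(s) = 2s + 4
s₁ = 1 − 0.25·6 = -0.5
s₂ = -0.5 − 0.25·3 = -1.25
s₃ = -1.25 − 0.25·1.5 = -1.625
s₄ = -1.625 − 0.25·0.75 = -1.8125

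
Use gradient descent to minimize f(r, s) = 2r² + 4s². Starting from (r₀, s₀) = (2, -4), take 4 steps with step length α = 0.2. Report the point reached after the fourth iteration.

∇f = (4r, 8s)
Step 1: at (2, -4), ∇f = (8, -32) → (2, -4) − 0.2·(8, -32) = (0.4, 2.4)
Step 2: at (0.4, 2.4), ∇f = (1.6, 19.2) → (0.4, 2.4) − 0.2·(1.6, 19.2) = (0.08, -1.44)
Step 3: at (0.08, -1.44), ∇f = (0.32, -11.52) → (0.08, -1.44) − 0.2·(0.32, -11.52) = (0.016, 0.864)
Step 4: at (0.016, 0.864), ∇f = (0.064, 6.912) → (0.016, 0.864) − 0.2·(0.064, 6.912) = (0.0032, -0.5184)

(0.0032, -0.5184)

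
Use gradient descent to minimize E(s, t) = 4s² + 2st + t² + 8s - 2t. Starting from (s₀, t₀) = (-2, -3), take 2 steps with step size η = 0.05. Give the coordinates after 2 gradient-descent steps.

(-0.94, -1.93)

∇E = (8s + 2t + 8, 2s + 2t - 2)
Step 1: at (-2, -3), ∇E = (-14, -12) → (-2, -3) − 0.05·(-14, -12) = (-1.3, -2.4)
Step 2: at (-1.3, -2.4), ∇E = (-7.2, -9.4) → (-1.3, -2.4) − 0.05·(-7.2, -9.4) = (-0.94, -1.93)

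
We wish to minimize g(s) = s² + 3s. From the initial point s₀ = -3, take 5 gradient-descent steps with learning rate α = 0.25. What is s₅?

g′(s) = 2s + 3
Step 1: g′(-3) = -3; s₁ = -3 − 0.25·(-3) = -2.25
Step 2: g′(-2.25) = -1.5; s₂ = -2.25 − 0.25·(-1.5) = -1.875
Step 3: g′(-1.875) = -0.75; s₃ = -1.875 − 0.25·(-0.75) = -1.6875
Step 4: g′(-1.6875) = -0.375; s₄ = -1.6875 − 0.25·(-0.375) = -1.59375
Step 5: g′(-1.59375) = -0.1875; s₅ = -1.59375 − 0.25·(-0.1875) = -1.546875

-1.546875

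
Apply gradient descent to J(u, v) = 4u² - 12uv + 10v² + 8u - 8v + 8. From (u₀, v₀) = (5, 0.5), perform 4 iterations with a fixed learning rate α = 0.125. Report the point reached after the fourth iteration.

(49.15625, -75.40625)

∇J = (8u - 12v + 8, -12u + 20v - 8)
(u₁, v₁) = (5, 0.5) − 0.125·(42, -58) = (-0.25, 7.75)
(u₂, v₂) = (-0.25, 7.75) − 0.125·(-87, 150) = (10.625, -11)
(u₃, v₃) = (10.625, -11) − 0.125·(225, -355.5) = (-17.5, 33.4375)
(u₄, v₄) = (-17.5, 33.4375) − 0.125·(-533.25, 870.75) = (49.15625, -75.40625)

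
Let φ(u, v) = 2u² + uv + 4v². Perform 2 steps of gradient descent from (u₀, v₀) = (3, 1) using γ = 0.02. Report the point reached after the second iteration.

(2.5052, 0.6004)

∇φ = (4u + v, u + 8v)
(u₁, v₁) = (3, 1) − 0.02·(13, 11) = (2.74, 0.78)
(u₂, v₂) = (2.74, 0.78) − 0.02·(11.74, 8.98) = (2.5052, 0.6004)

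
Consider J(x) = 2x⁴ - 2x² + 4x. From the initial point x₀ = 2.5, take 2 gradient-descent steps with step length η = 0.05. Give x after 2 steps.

12.08545

J′(x) = 8x³ - 4x + 4
Step 1: J′(2.5) = 119; x₁ = 2.5 − 0.05·119 = -3.45
Step 2: J′(-3.45) = -310.709; x₂ = -3.45 − 0.05·(-310.709) = 12.08545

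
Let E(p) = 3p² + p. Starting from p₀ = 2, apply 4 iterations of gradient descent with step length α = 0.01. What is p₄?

1.52495608

E′(p) = 6p + 1
p₁ = 2 − 0.01·13 = 1.87
p₂ = 1.87 − 0.01·12.22 = 1.7478
p₃ = 1.7478 − 0.01·11.4868 = 1.632932
p₄ = 1.632932 − 0.01·10.797592 = 1.52495608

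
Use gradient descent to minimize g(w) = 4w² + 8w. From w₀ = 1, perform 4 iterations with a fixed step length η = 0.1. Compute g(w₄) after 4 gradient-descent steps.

-3.99995904

g′(w) = 8w + 8
Step 1: g′(1) = 16; w₁ = 1 − 0.1·16 = -0.6
Step 2: g′(-0.6) = 3.2; w₂ = -0.6 − 0.1·3.2 = -0.92
Step 3: g′(-0.92) = 0.64; w₃ = -0.92 − 0.1·0.64 = -0.984
Step 4: g′(-0.984) = 0.128; w₄ = -0.984 − 0.1·0.128 = -0.9968
g(-0.9968) = -3.99995904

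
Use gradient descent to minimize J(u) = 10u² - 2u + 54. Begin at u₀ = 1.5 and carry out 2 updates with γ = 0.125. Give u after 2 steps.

3.25

J′(u) = 20u - 2
u₁ = 1.5 − 0.125·28 = -2
u₂ = -2 − 0.125·(-42) = 3.25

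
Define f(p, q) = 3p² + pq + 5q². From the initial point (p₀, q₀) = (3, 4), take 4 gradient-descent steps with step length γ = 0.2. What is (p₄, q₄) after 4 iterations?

(1.2672, 5.3632)

∇f = (6p + q, p + 10q)
(p₁, q₁) = (3, 4) − 0.2·(22, 43) = (-1.4, -4.6)
(p₂, q₂) = (-1.4, -4.6) − 0.2·(-13, -47.4) = (1.2, 4.88)
(p₃, q₃) = (1.2, 4.88) − 0.2·(12.08, 50) = (-1.216, -5.12)
(p₄, q₄) = (-1.216, -5.12) − 0.2·(-12.416, -52.416) = (1.2672, 5.3632)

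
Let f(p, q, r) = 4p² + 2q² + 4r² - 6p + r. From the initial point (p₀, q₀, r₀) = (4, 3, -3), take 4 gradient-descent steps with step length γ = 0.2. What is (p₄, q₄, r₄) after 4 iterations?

∇f = (8p - 6, 4q, 8r + 1)
Step 1: at (4, 3, -3), ∇f = (26, 12, -23) → (4, 3, -3) − 0.2·(26, 12, -23) = (-1.2, 0.6, 1.6)
Step 2: at (-1.2, 0.6, 1.6), ∇f = (-15.6, 2.4, 13.8) → (-1.2, 0.6, 1.6) − 0.2·(-15.6, 2.4, 13.8) = (1.92, 0.12, -1.16)
Step 3: at (1.92, 0.12, -1.16), ∇f = (9.36, 0.48, -8.28) → (1.92, 0.12, -1.16) − 0.2·(9.36, 0.48, -8.28) = (0.048, 0.024, 0.496)
Step 4: at (0.048, 0.024, 0.496), ∇f = (-5.616, 0.096, 4.968) → (0.048, 0.024, 0.496) − 0.2·(-5.616, 0.096, 4.968) = (1.1712, 0.0048, -0.4976)

(1.1712, 0.0048, -0.4976)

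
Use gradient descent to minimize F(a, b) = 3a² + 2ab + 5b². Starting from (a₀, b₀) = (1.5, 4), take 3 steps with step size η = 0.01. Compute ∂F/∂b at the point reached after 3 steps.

∇F = (6a + 2b, 2a + 10b)
(a₁, b₁) = (1.5, 4) − 0.01·(17, 43) = (1.33, 3.57)
(a₂, b₂) = (1.33, 3.57) − 0.01·(15.12, 38.36) = (1.1788, 3.1864)
(a₃, b₃) = (1.1788, 3.1864) − 0.01·(13.4456, 34.2216) = (1.044344, 2.844184)
∂F/∂b at (1.044344, 2.844184) = 30.530528

30.530528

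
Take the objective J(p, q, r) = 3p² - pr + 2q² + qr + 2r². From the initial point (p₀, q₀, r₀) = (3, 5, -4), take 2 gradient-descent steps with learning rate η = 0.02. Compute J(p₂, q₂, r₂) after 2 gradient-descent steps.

∇J = (6p - r, 4q + r, -p + q + 4r)
(p₁, q₁, r₁) = (3, 5, -4) − 0.02·(22, 16, -14) = (2.56, 4.68, -3.72)
(p₂, q₂, r₂) = (2.56, 4.68, -3.72) − 0.02·(19.08, 15, -12.76) = (2.1784, 4.38, -3.4648)
J(2.1784, 4.38, -3.4648) = 68.98665408

68.98665408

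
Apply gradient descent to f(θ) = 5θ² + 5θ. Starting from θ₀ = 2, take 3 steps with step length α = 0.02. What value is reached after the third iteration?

f′(θ) = 10θ + 5
θ₁ = 2 − 0.02·25 = 1.5
θ₂ = 1.5 − 0.02·20 = 1.1
θ₃ = 1.1 − 0.02·16 = 0.78

0.78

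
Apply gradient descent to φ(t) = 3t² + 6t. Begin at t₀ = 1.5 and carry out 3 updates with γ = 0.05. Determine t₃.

φ′(t) = 6t + 6
t₁ = 1.5 − 0.05·15 = 0.75
t₂ = 0.75 − 0.05·10.5 = 0.225
t₃ = 0.225 − 0.05·7.35 = -0.1425

-0.1425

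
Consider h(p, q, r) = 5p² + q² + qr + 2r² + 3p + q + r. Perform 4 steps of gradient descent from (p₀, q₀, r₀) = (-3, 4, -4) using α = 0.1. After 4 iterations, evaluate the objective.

∇h = (10p + 3, 2q + r + 1, q + 4r + 1)
(p₁, q₁, r₁) = (-3, 4, -4) − 0.1·(-27, 5, -11) = (-0.3, 3.5, -2.9)
(p₂, q₂, r₂) = (-0.3, 3.5, -2.9) − 0.1·(0, 5.1, -7.1) = (-0.3, 2.99, -2.19)
(p₃, q₃, r₃) = (-0.3, 2.99, -2.19) − 0.1·(0, 4.79, -4.77) = (-0.3, 2.511, -1.713)
(p₄, q₄, r₄) = (-0.3, 2.511, -1.713) − 0.1·(0, 4.309, -3.341) = (-0.3, 2.0801, -1.3789)
h(-0.3, 2.0801, -1.3789) = 5.51249654

5.51249654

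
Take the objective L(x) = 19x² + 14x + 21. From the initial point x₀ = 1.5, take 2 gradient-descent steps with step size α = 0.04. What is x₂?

0.1368

L′(x) = 38x + 14
Step 1: L′(1.5) = 71; x₁ = 1.5 − 0.04·71 = -1.34
Step 2: L′(-1.34) = -36.92; x₂ = -1.34 − 0.04·(-36.92) = 0.1368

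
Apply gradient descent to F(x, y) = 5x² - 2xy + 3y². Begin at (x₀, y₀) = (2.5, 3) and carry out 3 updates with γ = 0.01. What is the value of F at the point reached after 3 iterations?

29.810244062592

∇F = (10x - 2y, -2x + 6y)
Step 1: at (2.5, 3), ∇F = (19, 13) → (2.5, 3) − 0.01·(19, 13) = (2.31, 2.87)
Step 2: at (2.31, 2.87), ∇F = (17.36, 12.6) → (2.31, 2.87) − 0.01·(17.36, 12.6) = (2.1364, 2.744)
Step 3: at (2.1364, 2.744), ∇F = (15.876, 12.1912) → (2.1364, 2.744) − 0.01·(15.876, 12.1912) = (1.97764, 2.622088)
F(1.97764, 2.622088) = 29.810244062592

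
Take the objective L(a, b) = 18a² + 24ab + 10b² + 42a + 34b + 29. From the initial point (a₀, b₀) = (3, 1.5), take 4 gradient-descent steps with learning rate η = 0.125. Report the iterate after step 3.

(-636.9375, -460.25)

∇L = (36a + 24b + 42, 24a + 20b + 34)
(a₁, b₁) = (3, 1.5) − 0.125·(186, 136) = (-20.25, -15.5)
(a₂, b₂) = (-20.25, -15.5) − 0.125·(-1059, -762) = (112.125, 79.75)
(a₃, b₃) = (112.125, 79.75) − 0.125·(5992.5, 4320) = (-636.9375, -460.25)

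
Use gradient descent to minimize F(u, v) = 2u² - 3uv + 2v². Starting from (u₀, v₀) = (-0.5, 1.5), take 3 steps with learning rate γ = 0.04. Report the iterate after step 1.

∇F = (4u - 3v, -3u + 4v)
(u₁, v₁) = (-0.5, 1.5) − 0.04·(-6.5, 7.5) = (-0.24, 1.2)

(-0.24, 1.2)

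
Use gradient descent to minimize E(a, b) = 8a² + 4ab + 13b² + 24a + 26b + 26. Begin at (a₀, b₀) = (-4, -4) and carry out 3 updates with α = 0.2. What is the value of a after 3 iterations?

125.152

∇E = (16a + 4b + 24, 4a + 26b + 26)
(a₁, b₁) = (-4, -4) − 0.2·(-56, -94) = (7.2, 14.8)
(a₂, b₂) = (7.2, 14.8) − 0.2·(198.4, 439.6) = (-32.48, -73.12)
(a₃, b₃) = (-32.48, -73.12) − 0.2·(-788.16, -2005.04) = (125.152, 327.888)
a = 125.152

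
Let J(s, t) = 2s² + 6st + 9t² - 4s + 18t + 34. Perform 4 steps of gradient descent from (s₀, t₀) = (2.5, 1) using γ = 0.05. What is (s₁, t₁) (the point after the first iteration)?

(1.9, -1.55)

∇J = (4s + 6t - 4, 6s + 18t + 18)
(s₁, t₁) = (2.5, 1) − 0.05·(12, 51) = (1.9, -1.55)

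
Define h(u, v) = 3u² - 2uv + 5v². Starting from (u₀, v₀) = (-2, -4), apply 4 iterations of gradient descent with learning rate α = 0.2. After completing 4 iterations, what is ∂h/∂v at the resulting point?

-54.1248

∇h = (6u - 2v, -2u + 10v)
Step 1: at (-2, -4), ∇h = (-4, -36) → (-2, -4) − 0.2·(-4, -36) = (-1.2, 3.2)
Step 2: at (-1.2, 3.2), ∇h = (-13.6, 34.4) → (-1.2, 3.2) − 0.2·(-13.6, 34.4) = (1.52, -3.68)
Step 3: at (1.52, -3.68), ∇h = (16.48, -39.84) → (1.52, -3.68) − 0.2·(16.48, -39.84) = (-1.776, 4.288)
Step 4: at (-1.776, 4.288), ∇h = (-19.232, 46.432) → (-1.776, 4.288) − 0.2·(-19.232, 46.432) = (2.0704, -4.9984)
∂h/∂v at (2.0704, -4.9984) = -54.1248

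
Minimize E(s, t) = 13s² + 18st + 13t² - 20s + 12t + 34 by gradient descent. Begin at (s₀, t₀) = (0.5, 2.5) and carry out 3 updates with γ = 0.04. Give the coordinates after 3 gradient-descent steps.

∇E = (26s + 18t - 20, 18s + 26t + 12)
(s₁, t₁) = (0.5, 2.5) − 0.04·(38, 86) = (-1.02, -0.94)
(s₂, t₂) = (-1.02, -0.94) − 0.04·(-63.44, -30.8) = (1.5176, 0.292)
(s₃, t₃) = (1.5176, 0.292) − 0.04·(24.7136, 46.9088) = (0.529056, -1.584352)

(0.529056, -1.584352)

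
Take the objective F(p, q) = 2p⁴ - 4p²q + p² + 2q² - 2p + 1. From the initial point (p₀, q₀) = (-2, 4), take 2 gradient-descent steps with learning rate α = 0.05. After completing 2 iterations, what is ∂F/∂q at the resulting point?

-3.98140416

∇F = (8p³ - 8pq + 2p - 2, -4p² + 4q)
Step 1: at (-2, 4), ∇F = (-6, 0) → (-2, 4) − 0.05·(-6, 0) = (-1.7, 4)
Step 2: at (-1.7, 4), ∇F = (9.696, 4.44) → (-1.7, 4) − 0.05·(9.696, 4.44) = (-2.1848, 3.778)
∂F/∂q at (-2.1848, 3.778) = -3.98140416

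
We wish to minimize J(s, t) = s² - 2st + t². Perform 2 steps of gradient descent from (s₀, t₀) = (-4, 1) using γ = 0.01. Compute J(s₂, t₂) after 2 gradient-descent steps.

∇J = (2s - 2t, -2s + 2t)
(s₁, t₁) = (-4, 1) − 0.01·(-10, 10) = (-3.9, 0.9)
(s₂, t₂) = (-3.9, 0.9) − 0.01·(-9.6, 9.6) = (-3.804, 0.804)
J(-3.804, 0.804) = 21.233664

21.233664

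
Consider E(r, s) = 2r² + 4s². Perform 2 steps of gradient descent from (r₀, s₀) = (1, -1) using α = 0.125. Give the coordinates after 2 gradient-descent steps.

(0.25, 0)

∇E = (4r, 8s)
Step 1: at (1, -1), ∇E = (4, -8) → (1, -1) − 0.125·(4, -8) = (0.5, 0)
Step 2: at (0.5, 0), ∇E = (2, 0) → (0.5, 0) − 0.125·(2, 0) = (0.25, 0)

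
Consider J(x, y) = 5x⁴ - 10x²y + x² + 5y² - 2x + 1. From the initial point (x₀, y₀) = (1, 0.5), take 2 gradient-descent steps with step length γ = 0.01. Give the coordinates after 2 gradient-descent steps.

(0.8552, 0.576)

∇J = (20x³ - 20xy + 2x - 2, -10x² + 10y)
Step 1: at (1, 0.5), ∇J = (10, -5) → (1, 0.5) − 0.01·(10, -5) = (0.9, 0.55)
Step 2: at (0.9, 0.55), ∇J = (4.48, -2.6) → (0.9, 0.55) − 0.01·(4.48, -2.6) = (0.8552, 0.576)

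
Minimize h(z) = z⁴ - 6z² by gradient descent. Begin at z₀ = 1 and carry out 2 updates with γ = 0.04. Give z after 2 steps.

h′(z) = 4z³ - 12z
Step 1: h′(1) = -8; z₁ = 1 − 0.04·(-8) = 1.32
Step 2: h′(1.32) = -6.640128; z₂ = 1.32 − 0.04·(-6.640128) = 1.58560512

1.58560512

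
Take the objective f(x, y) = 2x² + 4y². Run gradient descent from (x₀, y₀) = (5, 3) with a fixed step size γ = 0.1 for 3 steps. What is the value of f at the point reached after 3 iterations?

∇f = (4x, 8y)
(x₁, y₁) = (5, 3) − 0.1·(20, 24) = (3, 0.6)
(x₂, y₂) = (3, 0.6) − 0.1·(12, 4.8) = (1.8, 0.12)
(x₃, y₃) = (1.8, 0.12) − 0.1·(7.2, 0.96) = (1.08, 0.024)
f(1.08, 0.024) = 2.335104

2.335104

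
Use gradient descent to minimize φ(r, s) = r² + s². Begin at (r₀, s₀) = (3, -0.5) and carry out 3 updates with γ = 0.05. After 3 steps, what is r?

2.187

∇φ = (2r, 2s)
(r₁, s₁) = (3, -0.5) − 0.05·(6, -1) = (2.7, -0.45)
(r₂, s₂) = (2.7, -0.45) − 0.05·(5.4, -0.9) = (2.43, -0.405)
(r₃, s₃) = (2.43, -0.405) − 0.05·(4.86, -0.81) = (2.187, -0.3645)
r = 2.187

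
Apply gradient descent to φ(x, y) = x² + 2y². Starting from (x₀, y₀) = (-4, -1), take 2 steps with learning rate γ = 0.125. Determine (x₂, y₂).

∇φ = (2x, 4y)
(x₁, y₁) = (-4, -1) − 0.125·(-8, -4) = (-3, -0.5)
(x₂, y₂) = (-3, -0.5) − 0.125·(-6, -2) = (-2.25, -0.25)

(-2.25, -0.25)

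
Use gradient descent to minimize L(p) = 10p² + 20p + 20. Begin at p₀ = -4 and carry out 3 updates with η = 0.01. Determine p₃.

-2.536

L′(p) = 20p + 20
p₁ = -4 − 0.01·(-60) = -3.4
p₂ = -3.4 − 0.01·(-48) = -2.92
p₃ = -2.92 − 0.01·(-38.4) = -2.536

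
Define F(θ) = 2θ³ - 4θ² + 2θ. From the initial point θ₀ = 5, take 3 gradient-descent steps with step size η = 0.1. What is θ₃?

F′(θ) = 6θ² - 8θ + 2
θ₁ = 5 − 0.1·112 = -6.2
θ₂ = -6.2 − 0.1·282.24 = -34.424
θ₃ = -34.424 − 0.1·7387.462656 = -773.1702656

-773.1702656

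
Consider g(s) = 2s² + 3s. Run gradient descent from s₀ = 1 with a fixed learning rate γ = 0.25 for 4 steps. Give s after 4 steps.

g′(s) = 4s + 3
s₁ = 1 − 0.25·7 = -0.75
s₂ = -0.75 − 0.25·0 = -0.75
s₃ = -0.75 − 0.25·0 = -0.75
s₄ = -0.75 − 0.25·0 = -0.75

-0.75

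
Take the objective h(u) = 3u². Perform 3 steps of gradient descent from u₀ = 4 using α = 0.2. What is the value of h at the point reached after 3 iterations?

0.003072

h′(u) = 6u
Step 1: h′(4) = 24; u₁ = 4 − 0.2·24 = -0.8
Step 2: h′(-0.8) = -4.8; u₂ = -0.8 − 0.2·(-4.8) = 0.16
Step 3: h′(0.16) = 0.96; u₃ = 0.16 − 0.2·0.96 = -0.032
h(-0.032) = 0.003072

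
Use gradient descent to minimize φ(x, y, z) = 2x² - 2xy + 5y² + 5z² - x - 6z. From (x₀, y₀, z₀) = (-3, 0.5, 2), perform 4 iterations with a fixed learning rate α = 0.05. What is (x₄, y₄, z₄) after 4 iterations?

∇φ = (4x - 2y - 1, -2x + 10y, 10z - 6)
(x₁, y₁, z₁) = (-3, 0.5, 2) − 0.05·(-14, 11, 14) = (-2.3, -0.05, 1.3)
(x₂, y₂, z₂) = (-2.3, -0.05, 1.3) − 0.05·(-10.1, 4.1, 7) = (-1.795, -0.255, 0.95)
(x₃, y₃, z₃) = (-1.795, -0.255, 0.95) − 0.05·(-7.67, 1.04, 3.5) = (-1.4115, -0.307, 0.775)
(x₄, y₄, z₄) = (-1.4115, -0.307, 0.775) − 0.05·(-6.032, -0.247, 1.75) = (-1.1099, -0.29465, 0.6875)

(-1.1099, -0.29465, 0.6875)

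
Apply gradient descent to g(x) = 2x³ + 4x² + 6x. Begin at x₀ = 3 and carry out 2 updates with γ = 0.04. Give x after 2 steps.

g′(x) = 6x² + 8x + 6
Step 1: g′(3) = 84; x₁ = 3 − 0.04·84 = -0.36
Step 2: g′(-0.36) = 3.8976; x₂ = -0.36 − 0.04·3.8976 = -0.515904

-0.515904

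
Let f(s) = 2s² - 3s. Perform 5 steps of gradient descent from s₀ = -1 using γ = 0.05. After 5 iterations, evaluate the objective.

f′(s) = 4s - 3
s₁ = -1 − 0.05·(-7) = -0.65
s₂ = -0.65 − 0.05·(-5.6) = -0.37
s₃ = -0.37 − 0.05·(-4.48) = -0.146
s₄ = -0.146 − 0.05·(-3.584) = 0.0332
s₅ = 0.0332 − 0.05·(-2.8672) = 0.17656
f(0.17656) = -0.4673331328

-0.4673331328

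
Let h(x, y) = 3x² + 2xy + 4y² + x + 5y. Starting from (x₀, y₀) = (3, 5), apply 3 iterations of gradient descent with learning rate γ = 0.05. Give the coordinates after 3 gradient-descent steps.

∇h = (6x + 2y + 1, 2x + 8y + 5)
Step 1: at (3, 5), ∇h = (29, 51) → (3, 5) − 0.05·(29, 51) = (1.55, 2.45)
Step 2: at (1.55, 2.45), ∇h = (15.2, 27.7) → (1.55, 2.45) − 0.05·(15.2, 27.7) = (0.79, 1.065)
Step 3: at (0.79, 1.065), ∇h = (7.87, 15.1) → (0.79, 1.065) − 0.05·(7.87, 15.1) = (0.3965, 0.31)

(0.3965, 0.31)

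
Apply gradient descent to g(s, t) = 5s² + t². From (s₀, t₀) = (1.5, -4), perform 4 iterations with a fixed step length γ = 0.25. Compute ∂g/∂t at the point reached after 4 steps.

-0.5

∇g = (10s, 2t)
(s₁, t₁) = (1.5, -4) − 0.25·(15, -8) = (-2.25, -2)
(s₂, t₂) = (-2.25, -2) − 0.25·(-22.5, -4) = (3.375, -1)
(s₃, t₃) = (3.375, -1) − 0.25·(33.75, -2) = (-5.0625, -0.5)
(s₄, t₄) = (-5.0625, -0.5) − 0.25·(-50.625, -1) = (7.59375, -0.25)
∂g/∂t at (7.59375, -0.25) = -0.5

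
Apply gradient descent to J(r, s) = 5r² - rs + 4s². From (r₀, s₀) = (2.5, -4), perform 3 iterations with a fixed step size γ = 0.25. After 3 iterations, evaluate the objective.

1320.507080078125

∇J = (10r - s, -r + 8s)
Step 1: at (2.5, -4), ∇J = (29, -34.5) → (2.5, -4) − 0.25·(29, -34.5) = (-4.75, 4.625)
Step 2: at (-4.75, 4.625), ∇J = (-52.125, 41.75) → (-4.75, 4.625) − 0.25·(-52.125, 41.75) = (8.28125, -5.8125)
Step 3: at (8.28125, -5.8125), ∇J = (88.625, -54.78125) → (8.28125, -5.8125) − 0.25·(88.625, -54.78125) = (-13.875, 7.8828125)
J(-13.875, 7.8828125) = 1320.507080078125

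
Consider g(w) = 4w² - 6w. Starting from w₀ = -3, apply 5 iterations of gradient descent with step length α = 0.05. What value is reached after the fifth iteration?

0.4584

g′(w) = 8w - 6
Step 1: g′(-3) = -30; w₁ = -3 − 0.05·(-30) = -1.5
Step 2: g′(-1.5) = -18; w₂ = -1.5 − 0.05·(-18) = -0.6
Step 3: g′(-0.6) = -10.8; w₃ = -0.6 − 0.05·(-10.8) = -0.06
Step 4: g′(-0.06) = -6.48; w₄ = -0.06 − 0.05·(-6.48) = 0.264
Step 5: g′(0.264) = -3.888; w₅ = 0.264 − 0.05·(-3.888) = 0.4584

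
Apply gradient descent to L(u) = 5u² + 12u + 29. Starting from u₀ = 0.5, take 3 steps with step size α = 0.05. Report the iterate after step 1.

L′(u) = 10u + 12
u₁ = 0.5 − 0.05·17 = -0.35

-0.35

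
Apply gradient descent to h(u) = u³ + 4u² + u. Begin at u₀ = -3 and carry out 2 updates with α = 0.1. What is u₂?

h′(u) = 3u² + 8u + 1
u₁ = -3 − 0.1·4 = -3.4
u₂ = -3.4 − 0.1·8.48 = -4.248

-4.248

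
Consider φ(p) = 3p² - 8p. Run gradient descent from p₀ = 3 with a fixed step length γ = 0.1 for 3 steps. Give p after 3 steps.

φ′(p) = 6p - 8
Step 1: φ′(3) = 10; p₁ = 3 − 0.1·10 = 2
Step 2: φ′(2) = 4; p₂ = 2 − 0.1·4 = 1.6
Step 3: φ′(1.6) = 1.6; p₃ = 1.6 − 0.1·1.6 = 1.44

1.44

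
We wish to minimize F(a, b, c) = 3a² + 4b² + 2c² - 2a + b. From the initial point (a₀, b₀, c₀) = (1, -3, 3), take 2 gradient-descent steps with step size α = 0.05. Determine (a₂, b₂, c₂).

(0.66, -1.16, 1.92)

∇F = (6a - 2, 8b + 1, 4c)
(a₁, b₁, c₁) = (1, -3, 3) − 0.05·(4, -23, 12) = (0.8, -1.85, 2.4)
(a₂, b₂, c₂) = (0.8, -1.85, 2.4) − 0.05·(2.8, -13.8, 9.6) = (0.66, -1.16, 1.92)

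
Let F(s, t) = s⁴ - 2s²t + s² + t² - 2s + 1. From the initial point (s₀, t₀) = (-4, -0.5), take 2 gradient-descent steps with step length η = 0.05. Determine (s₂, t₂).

(-171.4736, 10.444)

∇F = (4s³ - 4st + 2s - 2, -2s² + 2t)
Step 1: at (-4, -0.5), ∇F = (-274, -33) → (-4, -0.5) − 0.05·(-274, -33) = (9.7, 1.15)
Step 2: at (9.7, 1.15), ∇F = (3623.472, -185.88) → (9.7, 1.15) − 0.05·(3623.472, -185.88) = (-171.4736, 10.444)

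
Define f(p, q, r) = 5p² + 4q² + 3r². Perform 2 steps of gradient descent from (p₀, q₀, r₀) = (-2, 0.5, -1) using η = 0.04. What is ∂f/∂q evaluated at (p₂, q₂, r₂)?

1.8496

∇f = (10p, 8q, 6r)
Step 1: at (-2, 0.5, -1), ∇f = (-20, 4, -6) → (-2, 0.5, -1) − 0.04·(-20, 4, -6) = (-1.2, 0.34, -0.76)
Step 2: at (-1.2, 0.34, -0.76), ∇f = (-12, 2.72, -4.56) → (-1.2, 0.34, -0.76) − 0.04·(-12, 2.72, -4.56) = (-0.72, 0.2312, -0.5776)
∂f/∂q at (-0.72, 0.2312, -0.5776) = 1.8496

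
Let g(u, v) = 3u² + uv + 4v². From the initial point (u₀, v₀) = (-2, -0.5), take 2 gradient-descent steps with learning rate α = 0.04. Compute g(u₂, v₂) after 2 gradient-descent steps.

∇g = (6u + v, u + 8v)
(u₁, v₁) = (-2, -0.5) − 0.04·(-12.5, -6) = (-1.5, -0.26)
(u₂, v₂) = (-1.5, -0.26) − 0.04·(-9.26, -3.58) = (-1.1296, -0.1168)
g(-1.1296, -0.1168) = 4.01449472

4.01449472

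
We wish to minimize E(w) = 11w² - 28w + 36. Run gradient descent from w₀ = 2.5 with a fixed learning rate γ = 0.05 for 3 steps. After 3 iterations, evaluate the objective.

18.18183475

E′(w) = 22w - 28
Step 1: E′(2.5) = 27; w₁ = 2.5 − 0.05·27 = 1.15
Step 2: E′(1.15) = -2.7; w₂ = 1.15 − 0.05·(-2.7) = 1.285
Step 3: E′(1.285) = 0.27; w₃ = 1.285 − 0.05·0.27 = 1.2715
E(1.2715) = 18.18183475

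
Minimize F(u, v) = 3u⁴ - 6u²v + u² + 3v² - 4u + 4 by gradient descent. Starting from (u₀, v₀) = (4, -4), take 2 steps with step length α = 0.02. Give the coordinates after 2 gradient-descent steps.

∇F = (12u³ - 12uv + 2u - 4, -6u² + 6v)
(u₁, v₁) = (4, -4) − 0.02·(964, -120) = (-15.28, -1.6)
(u₂, v₂) = (-15.28, -1.6) − 0.02·(-43138.535424, -1410.4704) = (847.49070848, 26.609408)

(847.49070848, 26.609408)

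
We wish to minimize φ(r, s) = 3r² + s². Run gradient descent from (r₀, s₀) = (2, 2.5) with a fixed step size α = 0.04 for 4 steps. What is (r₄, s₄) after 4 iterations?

∇φ = (6r, 2s)
(r₁, s₁) = (2, 2.5) − 0.04·(12, 5) = (1.52, 2.3)
(r₂, s₂) = (1.52, 2.3) − 0.04·(9.12, 4.6) = (1.1552, 2.116)
(r₃, s₃) = (1.1552, 2.116) − 0.04·(6.9312, 4.232) = (0.877952, 1.94672)
(r₄, s₄) = (0.877952, 1.94672) − 0.04·(5.267712, 3.89344) = (0.66724352, 1.7909824)

(0.66724352, 1.7909824)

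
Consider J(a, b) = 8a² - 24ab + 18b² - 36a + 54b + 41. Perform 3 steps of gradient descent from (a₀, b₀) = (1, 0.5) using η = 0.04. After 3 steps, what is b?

∇J = (16a - 24b - 36, -24a + 36b + 54)
(a₁, b₁) = (1, 0.5) − 0.04·(-32, 48) = (2.28, -1.42)
(a₂, b₂) = (2.28, -1.42) − 0.04·(34.56, -51.84) = (0.8976, 0.6536)
(a₃, b₃) = (0.8976, 0.6536) − 0.04·(-37.3248, 55.9872) = (2.390592, -1.585888)
b = -1.585888

-1.585888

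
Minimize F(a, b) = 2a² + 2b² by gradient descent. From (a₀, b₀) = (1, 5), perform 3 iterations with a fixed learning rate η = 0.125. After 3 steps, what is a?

0.125

∇F = (4a, 4b)
Step 1: at (1, 5), ∇F = (4, 20) → (1, 5) − 0.125·(4, 20) = (0.5, 2.5)
Step 2: at (0.5, 2.5), ∇F = (2, 10) → (0.5, 2.5) − 0.125·(2, 10) = (0.25, 1.25)
Step 3: at (0.25, 1.25), ∇F = (1, 5) → (0.25, 1.25) − 0.125·(1, 5) = (0.125, 0.625)
a = 0.125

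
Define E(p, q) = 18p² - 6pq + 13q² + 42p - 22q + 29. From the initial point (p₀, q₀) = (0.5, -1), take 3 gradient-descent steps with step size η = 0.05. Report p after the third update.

-2.6455

∇E = (36p - 6q + 42, -6p + 26q - 22)
(p₁, q₁) = (0.5, -1) − 0.05·(66, -51) = (-2.8, 1.55)
(p₂, q₂) = (-2.8, 1.55) − 0.05·(-68.1, 35.1) = (0.605, -0.205)
(p₃, q₃) = (0.605, -0.205) − 0.05·(65.01, -30.96) = (-2.6455, 1.343)
p = -2.6455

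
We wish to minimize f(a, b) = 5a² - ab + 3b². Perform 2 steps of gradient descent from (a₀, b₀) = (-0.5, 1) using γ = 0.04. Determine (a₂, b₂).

(-0.1264, 0.552)

∇f = (10a - b, -a + 6b)
(a₁, b₁) = (-0.5, 1) − 0.04·(-6, 6.5) = (-0.26, 0.74)
(a₂, b₂) = (-0.26, 0.74) − 0.04·(-3.34, 4.7) = (-0.1264, 0.552)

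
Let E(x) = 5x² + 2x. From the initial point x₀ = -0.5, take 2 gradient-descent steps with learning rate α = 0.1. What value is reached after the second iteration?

E′(x) = 10x + 2
Step 1: E′(-0.5) = -3; x₁ = -0.5 − 0.1·(-3) = -0.2
Step 2: E′(-0.2) = 0; x₂ = -0.2 − 0.1·0 = -0.2

-0.2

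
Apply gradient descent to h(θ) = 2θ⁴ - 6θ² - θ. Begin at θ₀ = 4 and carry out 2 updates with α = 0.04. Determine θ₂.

958.15277056

h′(θ) = 8θ³ - 12θ - 1
θ₁ = 4 − 0.04·463 = -14.52
θ₂ = -14.52 − 0.04·(-24316.819264) = 958.15277056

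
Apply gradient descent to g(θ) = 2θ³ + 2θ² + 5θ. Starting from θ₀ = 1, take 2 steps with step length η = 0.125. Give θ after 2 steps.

-1.63671875

g′(θ) = 6θ² + 4θ + 5
Step 1: g′(1) = 15; θ₁ = 1 − 0.125·15 = -0.875
Step 2: g′(-0.875) = 6.09375; θ₂ = -0.875 − 0.125·6.09375 = -1.63671875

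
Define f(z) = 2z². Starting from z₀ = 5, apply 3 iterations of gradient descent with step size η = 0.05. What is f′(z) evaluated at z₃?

f′(z) = 4z
Step 1: f′(5) = 20; z₁ = 5 − 0.05·20 = 4
Step 2: f′(4) = 16; z₂ = 4 − 0.05·16 = 3.2
Step 3: f′(3.2) = 12.8; z₃ = 3.2 − 0.05·12.8 = 2.56
f′(z) at (2.56) = 10.24

10.24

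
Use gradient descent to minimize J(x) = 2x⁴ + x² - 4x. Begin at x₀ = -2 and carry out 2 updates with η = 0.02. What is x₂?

-0.42950144

J′(x) = 8x³ + 2x - 4
Step 1: J′(-2) = -72; x₁ = -2 − 0.02·(-72) = -0.56
Step 2: J′(-0.56) = -6.524928; x₂ = -0.56 − 0.02·(-6.524928) = -0.42950144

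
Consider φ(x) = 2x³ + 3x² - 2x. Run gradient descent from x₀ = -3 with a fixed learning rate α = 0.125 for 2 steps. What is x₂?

φ′(x) = 6x² + 6x - 2
Step 1: φ′(-3) = 34; x₁ = -3 − 0.125·34 = -7.25
Step 2: φ′(-7.25) = 269.875; x₂ = -7.25 − 0.125·269.875 = -40.984375

-40.984375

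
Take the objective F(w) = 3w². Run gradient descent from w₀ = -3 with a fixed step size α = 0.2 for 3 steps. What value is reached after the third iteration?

F′(w) = 6w
Step 1: F′(-3) = -18; w₁ = -3 − 0.2·(-18) = 0.6
Step 2: F′(0.6) = 3.6; w₂ = 0.6 − 0.2·3.6 = -0.12
Step 3: F′(-0.12) = -0.72; w₃ = -0.12 − 0.2·(-0.72) = 0.024

0.024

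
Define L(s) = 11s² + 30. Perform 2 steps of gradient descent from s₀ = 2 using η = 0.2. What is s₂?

23.12

L′(s) = 22s
s₁ = 2 − 0.2·44 = -6.8
s₂ = -6.8 − 0.2·(-149.6) = 23.12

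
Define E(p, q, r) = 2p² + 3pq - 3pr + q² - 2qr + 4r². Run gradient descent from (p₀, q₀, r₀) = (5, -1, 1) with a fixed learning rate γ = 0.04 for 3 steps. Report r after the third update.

1.183488

∇E = (4p + 3q - 3r, 3p + 2q - 2r, -3p - 2q + 8r)
Step 1: at (5, -1, 1), ∇E = (14, 11, -5) → (5, -1, 1) − 0.04·(14, 11, -5) = (4.44, -1.44, 1.2)
Step 2: at (4.44, -1.44, 1.2), ∇E = (9.84, 8.04, -0.84) → (4.44, -1.44, 1.2) − 0.04·(9.84, 8.04, -0.84) = (4.0464, -1.7616, 1.2336)
Step 3: at (4.0464, -1.7616, 1.2336), ∇E = (7.2, 6.1488, 1.2528) → (4.0464, -1.7616, 1.2336) − 0.04·(7.2, 6.1488, 1.2528) = (3.7584, -2.007552, 1.183488)
r = 1.183488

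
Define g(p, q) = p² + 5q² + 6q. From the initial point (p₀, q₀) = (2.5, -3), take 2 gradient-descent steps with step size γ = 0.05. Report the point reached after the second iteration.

(2.025, -1.2)

∇g = (2p, 10q + 6)
(p₁, q₁) = (2.5, -3) − 0.05·(5, -24) = (2.25, -1.8)
(p₂, q₂) = (2.25, -1.8) − 0.05·(4.5, -12) = (2.025, -1.2)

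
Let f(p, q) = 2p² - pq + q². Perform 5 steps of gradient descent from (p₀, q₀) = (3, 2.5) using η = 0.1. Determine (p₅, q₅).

(0.649265, 1.30957)

∇f = (4p - q, -p + 2q)
(p₁, q₁) = (3, 2.5) − 0.1·(9.5, 2) = (2.05, 2.3)
(p₂, q₂) = (2.05, 2.3) − 0.1·(5.9, 2.55) = (1.46, 2.045)
(p₃, q₃) = (1.46, 2.045) − 0.1·(3.795, 2.63) = (1.0805, 1.782)
(p₄, q₄) = (1.0805, 1.782) − 0.1·(2.54, 2.4835) = (0.8265, 1.53365)
(p₅, q₅) = (0.8265, 1.53365) − 0.1·(1.77235, 2.2408) = (0.649265, 1.30957)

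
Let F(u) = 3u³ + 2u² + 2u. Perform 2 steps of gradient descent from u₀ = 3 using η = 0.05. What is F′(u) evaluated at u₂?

F′(u) = 9u² + 4u + 2
u₁ = 3 − 0.05·95 = -1.75
u₂ = -1.75 − 0.05·22.5625 = -2.878125
F′(u) at (-2.878125) = 65.039931640625

65.039931640625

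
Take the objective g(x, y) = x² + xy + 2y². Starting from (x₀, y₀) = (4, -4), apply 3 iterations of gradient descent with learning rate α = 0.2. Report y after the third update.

∇g = (2x + y, x + 4y)
(x₁, y₁) = (4, -4) − 0.2·(4, -12) = (3.2, -1.6)
(x₂, y₂) = (3.2, -1.6) − 0.2·(4.8, -3.2) = (2.24, -0.96)
(x₃, y₃) = (2.24, -0.96) − 0.2·(3.52, -1.6) = (1.536, -0.64)
y = -0.64

-0.64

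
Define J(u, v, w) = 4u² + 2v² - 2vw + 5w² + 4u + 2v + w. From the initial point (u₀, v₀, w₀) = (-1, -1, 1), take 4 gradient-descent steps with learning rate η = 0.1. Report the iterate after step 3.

(-0.504, -0.616, -0.224)

∇J = (8u + 4, 4v - 2w + 2, -2v + 10w + 1)
Step 1: at (-1, -1, 1), ∇J = (-4, -4, 13) → (-1, -1, 1) − 0.1·(-4, -4, 13) = (-0.6, -0.6, -0.3)
Step 2: at (-0.6, -0.6, -0.3), ∇J = (-0.8, 0.2, -0.8) → (-0.6, -0.6, -0.3) − 0.1·(-0.8, 0.2, -0.8) = (-0.52, -0.62, -0.22)
Step 3: at (-0.52, -0.62, -0.22), ∇J = (-0.16, -0.04, 0.04) → (-0.52, -0.62, -0.22) − 0.1·(-0.16, -0.04, 0.04) = (-0.504, -0.616, -0.224)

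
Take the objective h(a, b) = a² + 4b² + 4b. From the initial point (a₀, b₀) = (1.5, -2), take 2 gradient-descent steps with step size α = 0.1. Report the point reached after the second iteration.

∇h = (2a, 8b + 4)
(a₁, b₁) = (1.5, -2) − 0.1·(3, -12) = (1.2, -0.8)
(a₂, b₂) = (1.2, -0.8) − 0.1·(2.4, -2.4) = (0.96, -0.56)

(0.96, -0.56)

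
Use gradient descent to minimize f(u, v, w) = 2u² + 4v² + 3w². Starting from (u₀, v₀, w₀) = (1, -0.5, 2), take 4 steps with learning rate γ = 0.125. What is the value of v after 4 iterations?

∇f = (4u, 8v, 6w)
(u₁, v₁, w₁) = (1, -0.5, 2) − 0.125·(4, -4, 12) = (0.5, 0, 0.5)
(u₂, v₂, w₂) = (0.5, 0, 0.5) − 0.125·(2, 0, 3) = (0.25, 0, 0.125)
(u₃, v₃, w₃) = (0.25, 0, 0.125) − 0.125·(1, 0, 0.75) = (0.125, 0, 0.03125)
(u₄, v₄, w₄) = (0.125, 0, 0.03125) − 0.125·(0.5, 0, 0.1875) = (0.0625, 0, 0.0078125)
v = 0

0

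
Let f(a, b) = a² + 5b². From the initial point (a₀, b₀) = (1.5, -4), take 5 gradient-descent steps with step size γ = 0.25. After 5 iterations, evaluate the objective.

4613.205322265625

∇f = (2a, 10b)
(a₁, b₁) = (1.5, -4) − 0.25·(3, -40) = (0.75, 6)
(a₂, b₂) = (0.75, 6) − 0.25·(1.5, 60) = (0.375, -9)
(a₃, b₃) = (0.375, -9) − 0.25·(0.75, -90) = (0.1875, 13.5)
(a₄, b₄) = (0.1875, 13.5) − 0.25·(0.375, 135) = (0.09375, -20.25)
(a₅, b₅) = (0.09375, -20.25) − 0.25·(0.1875, -202.5) = (0.046875, 30.375)
f(0.046875, 30.375) = 4613.205322265625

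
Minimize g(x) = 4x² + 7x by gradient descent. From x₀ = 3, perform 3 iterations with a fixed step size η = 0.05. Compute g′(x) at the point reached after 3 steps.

6.696

g′(x) = 8x + 7
x₁ = 3 − 0.05·31 = 1.45
x₂ = 1.45 − 0.05·18.6 = 0.52
x₃ = 0.52 − 0.05·11.16 = -0.038
g′(x) at (-0.038) = 6.696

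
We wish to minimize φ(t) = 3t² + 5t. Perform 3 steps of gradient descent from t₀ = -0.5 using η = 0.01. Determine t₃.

φ′(t) = 6t + 5
Step 1: φ′(-0.5) = 2; t₁ = -0.5 − 0.01·2 = -0.52
Step 2: φ′(-0.52) = 1.88; t₂ = -0.52 − 0.01·1.88 = -0.5388
Step 3: φ′(-0.5388) = 1.7672; t₃ = -0.5388 − 0.01·1.7672 = -0.556472

-0.556472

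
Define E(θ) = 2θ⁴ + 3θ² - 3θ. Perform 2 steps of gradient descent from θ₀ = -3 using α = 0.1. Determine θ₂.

E′(θ) = 8θ³ + 6θ - 3
Step 1: E′(-3) = -237; θ₁ = -3 − 0.1·(-237) = 20.7
Step 2: E′(20.7) = 71079.144; θ₂ = 20.7 − 0.1·71079.144 = -7087.2144

-7087.2144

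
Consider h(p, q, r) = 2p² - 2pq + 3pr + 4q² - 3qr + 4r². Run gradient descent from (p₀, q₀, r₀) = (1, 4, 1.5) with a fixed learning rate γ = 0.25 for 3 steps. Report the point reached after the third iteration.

∇h = (4p - 2q + 3r, -2p + 8q - 3r, 3p - 3q + 8r)
(p₁, q₁, r₁) = (1, 4, 1.5) − 0.25·(0.5, 25.5, 3) = (0.875, -2.375, 0.75)
(p₂, q₂, r₂) = (0.875, -2.375, 0.75) − 0.25·(10.5, -23, 15.75) = (-1.75, 3.375, -3.1875)
(p₃, q₃, r₃) = (-1.75, 3.375, -3.1875) − 0.25·(-23.3125, 40.0625, -40.875) = (4.078125, -6.640625, 7.03125)

(4.078125, -6.640625, 7.03125)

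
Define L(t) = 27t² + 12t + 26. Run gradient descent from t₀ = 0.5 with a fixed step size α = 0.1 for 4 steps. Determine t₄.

L′(t) = 54t + 12
t₁ = 0.5 − 0.1·39 = -3.4
t₂ = -3.4 − 0.1·(-171.6) = 13.76
t₃ = 13.76 − 0.1·755.04 = -61.744
t₄ = -61.744 − 0.1·(-3322.176) = 270.4736

270.4736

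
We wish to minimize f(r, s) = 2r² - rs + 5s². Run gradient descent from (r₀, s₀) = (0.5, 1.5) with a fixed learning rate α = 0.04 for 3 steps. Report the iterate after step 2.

(0.44, 0.5712)

∇f = (4r - s, -r + 10s)
(r₁, s₁) = (0.5, 1.5) − 0.04·(0.5, 14.5) = (0.48, 0.92)
(r₂, s₂) = (0.48, 0.92) − 0.04·(1, 8.72) = (0.44, 0.5712)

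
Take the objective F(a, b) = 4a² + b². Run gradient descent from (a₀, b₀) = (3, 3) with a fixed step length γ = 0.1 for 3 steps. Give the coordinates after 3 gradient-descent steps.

(0.024, 1.536)

∇F = (8a, 2b)
Step 1: at (3, 3), ∇F = (24, 6) → (3, 3) − 0.1·(24, 6) = (0.6, 2.4)
Step 2: at (0.6, 2.4), ∇F = (4.8, 4.8) → (0.6, 2.4) − 0.1·(4.8, 4.8) = (0.12, 1.92)
Step 3: at (0.12, 1.92), ∇F = (0.96, 3.84) → (0.12, 1.92) − 0.1·(0.96, 3.84) = (0.024, 1.536)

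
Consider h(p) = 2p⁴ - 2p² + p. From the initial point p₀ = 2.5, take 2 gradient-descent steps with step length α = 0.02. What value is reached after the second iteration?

0.17346688

h′(p) = 8p³ - 4p + 1
p₁ = 2.5 − 0.02·116 = 0.18
p₂ = 0.18 − 0.02·0.326656 = 0.17346688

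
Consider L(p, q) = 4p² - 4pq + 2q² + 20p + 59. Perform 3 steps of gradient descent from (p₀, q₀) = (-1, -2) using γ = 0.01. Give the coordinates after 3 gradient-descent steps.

(-1.548992, -1.907712)

∇L = (8p - 4q + 20, -4p + 4q)
Step 1: at (-1, -2), ∇L = (20, -4) → (-1, -2) − 0.01·(20, -4) = (-1.2, -1.96)
Step 2: at (-1.2, -1.96), ∇L = (18.24, -3.04) → (-1.2, -1.96) − 0.01·(18.24, -3.04) = (-1.3824, -1.9296)
Step 3: at (-1.3824, -1.9296), ∇L = (16.6592, -2.1888) → (-1.3824, -1.9296) − 0.01·(16.6592, -2.1888) = (-1.548992, -1.907712)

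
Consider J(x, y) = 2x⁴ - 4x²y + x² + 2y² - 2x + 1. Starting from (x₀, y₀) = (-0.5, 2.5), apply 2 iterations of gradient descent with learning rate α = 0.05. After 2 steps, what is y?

1.768

∇J = (8x³ - 8xy + 2x - 2, -4x² + 4y)
(x₁, y₁) = (-0.5, 2.5) − 0.05·(6, 9) = (-0.8, 2.05)
(x₂, y₂) = (-0.8, 2.05) − 0.05·(5.424, 5.64) = (-1.0712, 1.768)
y = 1.768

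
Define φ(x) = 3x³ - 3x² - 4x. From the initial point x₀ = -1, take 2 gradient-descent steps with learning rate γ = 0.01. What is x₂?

-1.247489

φ′(x) = 9x² - 6x - 4
Step 1: φ′(-1) = 11; x₁ = -1 − 0.01·11 = -1.11
Step 2: φ′(-1.11) = 13.7489; x₂ = -1.11 − 0.01·13.7489 = -1.247489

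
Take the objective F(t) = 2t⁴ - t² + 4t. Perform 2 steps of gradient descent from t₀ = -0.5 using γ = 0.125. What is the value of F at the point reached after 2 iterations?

F′(t) = 8t³ - 2t + 4
Step 1: F′(-0.5) = 4; t₁ = -0.5 − 0.125·4 = -1
Step 2: F′(-1) = -2; t₂ = -1 − 0.125·(-2) = -0.75
F(-0.75) = -2.9296875

-2.9296875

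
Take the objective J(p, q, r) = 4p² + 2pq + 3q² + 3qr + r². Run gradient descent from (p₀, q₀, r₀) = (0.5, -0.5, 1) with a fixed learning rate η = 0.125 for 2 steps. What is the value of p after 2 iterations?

0.15625

∇J = (8p + 2q, 2p + 6q + 3r, 3q + 2r)
Step 1: at (0.5, -0.5, 1), ∇J = (3, 1, 0.5) → (0.5, -0.5, 1) − 0.125·(3, 1, 0.5) = (0.125, -0.625, 0.9375)
Step 2: at (0.125, -0.625, 0.9375), ∇J = (-0.25, -0.6875, 0) → (0.125, -0.625, 0.9375) − 0.125·(-0.25, -0.6875, 0) = (0.15625, -0.5390625, 0.9375)
p = 0.15625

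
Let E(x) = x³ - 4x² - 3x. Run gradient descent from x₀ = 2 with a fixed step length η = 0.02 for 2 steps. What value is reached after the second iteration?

E′(x) = 3x² - 8x - 3
Step 1: E′(2) = -7; x₁ = 2 − 0.02·(-7) = 2.14
Step 2: E′(2.14) = -6.3812; x₂ = 2.14 − 0.02·(-6.3812) = 2.267624

2.267624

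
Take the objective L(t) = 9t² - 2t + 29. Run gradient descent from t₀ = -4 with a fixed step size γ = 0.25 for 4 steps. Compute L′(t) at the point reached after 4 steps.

-11104.625

L′(t) = 18t - 2
Step 1: L′(-4) = -74; t₁ = -4 − 0.25·(-74) = 14.5
Step 2: L′(14.5) = 259; t₂ = 14.5 − 0.25·259 = -50.25
Step 3: L′(-50.25) = -906.5; t₃ = -50.25 − 0.25·(-906.5) = 176.375
Step 4: L′(176.375) = 3172.75; t₄ = 176.375 − 0.25·3172.75 = -616.8125
L′(t) at (-616.8125) = -11104.625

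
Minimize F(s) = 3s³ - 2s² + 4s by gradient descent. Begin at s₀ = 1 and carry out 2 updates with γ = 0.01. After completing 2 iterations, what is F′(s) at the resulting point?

F′(s) = 9s² - 4s + 4
s₁ = 1 − 0.01·9 = 0.91
s₂ = 0.91 − 0.01·7.8129 = 0.831871
F′(s) at (0.831871) = 6.900600245769

6.900600245769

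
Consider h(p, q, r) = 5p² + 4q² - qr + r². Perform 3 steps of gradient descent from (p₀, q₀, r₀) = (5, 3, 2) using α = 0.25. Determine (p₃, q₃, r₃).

∇h = (10p, 8q - r, -q + 2r)
Step 1: at (5, 3, 2), ∇h = (50, 22, 1) → (5, 3, 2) − 0.25·(50, 22, 1) = (-7.5, -2.5, 1.75)
Step 2: at (-7.5, -2.5, 1.75), ∇h = (-75, -21.75, 6) → (-7.5, -2.5, 1.75) − 0.25·(-75, -21.75, 6) = (11.25, 2.9375, 0.25)
Step 3: at (11.25, 2.9375, 0.25), ∇h = (112.5, 23.25, -2.4375) → (11.25, 2.9375, 0.25) − 0.25·(112.5, 23.25, -2.4375) = (-16.875, -2.875, 0.859375)

(-16.875, -2.875, 0.859375)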